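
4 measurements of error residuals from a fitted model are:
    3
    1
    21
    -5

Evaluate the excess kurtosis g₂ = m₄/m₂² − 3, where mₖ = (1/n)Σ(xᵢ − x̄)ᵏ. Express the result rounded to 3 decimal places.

-0.855

x̄ = 5.0000
Σ(xᵢ − x̄)² = 376.0000 ⇒ m₂ = 94.00000
Σ(xᵢ − x̄)⁴ = 75808.0000 ⇒ m₄ = 18952.00000
m₂² = 8836.00000
g₂ = m₄/m₂² − 3 = 2.14486 − 3 ≈ -0.855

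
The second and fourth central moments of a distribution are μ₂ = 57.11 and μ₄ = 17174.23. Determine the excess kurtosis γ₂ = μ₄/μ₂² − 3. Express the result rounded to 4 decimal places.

2.2657

μ₂² = 57.11² = 3261.55210
μ₄/μ₂² = 17174.23 / 3261.55210 = 5.26566
γ₂ = 5.26566 − 3 ≈ 2.2657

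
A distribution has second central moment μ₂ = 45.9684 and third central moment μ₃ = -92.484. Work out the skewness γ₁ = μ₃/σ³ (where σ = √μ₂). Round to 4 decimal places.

-0.2967

σ = √μ₂ = √45.9684 = 6.78000
σ³ = μ₂^(3/2) = 311.66575
γ₁ = μ₃/σ³ = -92.484 / 311.66575 ≈ -0.2967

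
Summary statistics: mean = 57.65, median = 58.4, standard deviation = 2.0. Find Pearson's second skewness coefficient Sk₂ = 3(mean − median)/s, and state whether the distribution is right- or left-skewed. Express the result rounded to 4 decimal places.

-1.1250, left-skewed

Sk₂ = 3(57.65 − 58.4) / 2.0 = 3 × -0.7500 / 2.0
    = -2.2500 / 2.0 ≈ -1.1250
Sk₂ < 0 ⇒ mean < median ⇒ left-skewed (negative skew).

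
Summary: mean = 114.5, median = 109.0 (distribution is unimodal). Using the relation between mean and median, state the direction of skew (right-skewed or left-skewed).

right-skewed

mean − median = 114.5 − 109.0 = 5.5
mean > median ⇒ the longer tail is on the right ⇒ right-skewed (positively skewed).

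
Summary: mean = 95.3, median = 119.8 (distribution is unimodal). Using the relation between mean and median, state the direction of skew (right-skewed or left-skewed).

left-skewed

mean − median = 95.3 − 119.8 = -24.5
mean < median ⇒ the longer tail is on the left ⇒ left-skewed (negatively skewed).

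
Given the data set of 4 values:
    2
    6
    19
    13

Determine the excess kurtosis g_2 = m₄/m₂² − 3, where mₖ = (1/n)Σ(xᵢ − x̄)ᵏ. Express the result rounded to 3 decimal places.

x̄ = 10.0000
Σ(xᵢ − x̄)² = 170.0000 ⇒ m₂ = 42.50000
Σ(xᵢ − x̄)⁴ = 10994.0000 ⇒ m₄ = 2748.50000
m₂² = 1806.25000
g_2 = m₄/m₂² − 3 = 1.52166 − 3 ≈ -1.478

-1.478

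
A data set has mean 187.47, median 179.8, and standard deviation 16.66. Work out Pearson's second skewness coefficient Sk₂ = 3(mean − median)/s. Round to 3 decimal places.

1.381

Sk₂ = 3(187.47 − 179.8) / 16.66 = 3 × 7.6700 / 16.66
    = 23.0100 / 16.66 ≈ 1.381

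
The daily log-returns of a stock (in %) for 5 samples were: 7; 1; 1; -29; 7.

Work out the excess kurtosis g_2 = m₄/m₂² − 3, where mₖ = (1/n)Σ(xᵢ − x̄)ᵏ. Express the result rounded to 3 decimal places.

x̄ = -2.6000
Σ(xᵢ − x̄)² = 907.2000 ⇒ m₂ = 181.44000
Σ(xᵢ − x̄)⁴ = 503076.0960 ⇒ m₄ = 100615.21920
m₂² = 32920.47360
g_2 = m₄/m₂² − 3 = 3.05631 − 3 ≈ 0.056

0.056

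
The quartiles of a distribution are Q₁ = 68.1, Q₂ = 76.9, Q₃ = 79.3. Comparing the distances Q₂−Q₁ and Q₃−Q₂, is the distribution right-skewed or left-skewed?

left-skewed

Q₂ − Q₁ = 8.8;  Q₃ − Q₂ = 2.4
Q₂ − Q₁ > Q₃ − Q₂ ⇒ the lower half is more spread out ⇒ left-skewed.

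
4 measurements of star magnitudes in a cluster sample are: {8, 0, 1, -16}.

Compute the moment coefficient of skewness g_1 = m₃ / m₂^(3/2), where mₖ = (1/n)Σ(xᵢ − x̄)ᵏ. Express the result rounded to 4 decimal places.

-0.7154

x̄ = (8 + 0 + 1 - 16) / 4 = -1.7500
deviations (xᵢ − x̄): 9.7500, 1.7500, 2.7500, -14.2500
Σ(xᵢ − x̄)² = 308.7500 ⇒ m₂ = 308.7500/4 = 77.18750
Σ(xᵢ − x̄)³ = -1940.6250 ⇒ m₃ = -1940.6250/4 = -485.15625
m₂^(3/2) = 77.18750^(1.5) = 678.14172
g_1 = m₃ / m₂^(3/2) = -485.15625 / 678.14172 ≈ -0.7154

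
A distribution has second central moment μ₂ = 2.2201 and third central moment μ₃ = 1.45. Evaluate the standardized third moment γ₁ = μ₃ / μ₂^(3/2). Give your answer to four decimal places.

0.4383

σ = √μ₂ = √2.2201 = 1.49000
σ³ = μ₂^(3/2) = 3.30795
γ₁ = μ₃/σ³ = 1.45 / 3.30795 ≈ 0.4383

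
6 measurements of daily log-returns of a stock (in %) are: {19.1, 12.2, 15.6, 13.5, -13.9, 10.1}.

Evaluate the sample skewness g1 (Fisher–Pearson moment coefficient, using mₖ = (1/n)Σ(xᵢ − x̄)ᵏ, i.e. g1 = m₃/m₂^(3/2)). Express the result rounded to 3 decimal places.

-1.516

x̄ = (19.1 + 12.2 + 15.6 + 13.5 - 13.9 + 10.1) / 6 = 9.4333
deviations (xᵢ − x̄): 9.6667, 2.7667, 6.1667, 4.0667, -23.3333, 0.6667
Σ(xᵢ − x̄)² = 700.5533 ⇒ m₂ = 700.5533/6 = 116.75889
Σ(xᵢ − x̄)³ = -11477.1756 ⇒ m₃ = -11477.1756/6 = -1912.86259
m₂^(3/2) = 116.75889^(1.5) = 1261.63849
g1 = m₃ / m₂^(3/2) = -1912.86259 / 1261.63849 ≈ -1.516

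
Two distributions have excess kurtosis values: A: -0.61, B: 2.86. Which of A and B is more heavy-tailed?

B

Higher excess kurtosis ⇒ heavier tails relative to the normal distribution.
-0.61 vs 2.86: the larger is 2.86, so B has heavier tails. (B is leptokurtic — heavier-than-normal tails; the other is platykurtic.)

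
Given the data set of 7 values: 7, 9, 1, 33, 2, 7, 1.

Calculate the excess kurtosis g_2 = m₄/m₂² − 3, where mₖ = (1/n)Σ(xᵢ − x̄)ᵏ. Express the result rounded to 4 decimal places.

x̄ = 8.5714
Σ(xᵢ − x̄)² = 759.7143 ⇒ m₂ = 108.53061
Σ(xᵢ − x̄)⁴ = 364566.3732 ⇒ m₄ = 52080.91045
m₂² = 11778.89379
g_2 = m₄/m₂² − 3 = 4.42155 − 3 ≈ 1.4215

1.4215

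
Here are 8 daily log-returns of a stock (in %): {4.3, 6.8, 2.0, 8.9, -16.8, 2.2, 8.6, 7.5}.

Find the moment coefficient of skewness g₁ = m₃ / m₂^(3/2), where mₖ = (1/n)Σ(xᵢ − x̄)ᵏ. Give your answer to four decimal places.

x̄ = (4.3 + 6.8 + 2.0 + 8.9 - 16.8 + 2.2 + 8.6 + 7.5) / 8 = 2.9375
deviations (xᵢ − x̄): 1.3625, 3.8625, -0.9375, 5.9625, -19.7375, -0.7375, 5.6625, 4.5625
Σ(xᵢ − x̄)² = 496.1988 ⇒ m₂ = 496.1988/8 = 62.02484
Σ(xᵢ − x̄)³ = -7141.6758 ⇒ m₃ = -7141.6758/8 = -892.70947
m₂^(3/2) = 62.02484^(1.5) = 488.48195
g₁ = m₃ / m₂^(3/2) = -892.70947 / 488.48195 ≈ -1.8275

-1.8275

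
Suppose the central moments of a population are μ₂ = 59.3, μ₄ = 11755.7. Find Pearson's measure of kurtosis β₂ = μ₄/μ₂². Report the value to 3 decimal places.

3.343

μ₂² = 59.3² = 3516.49000
μ₄/μ₂² = 11755.7 / 3516.49000 = 3.34302
β₂ ≈ 3.343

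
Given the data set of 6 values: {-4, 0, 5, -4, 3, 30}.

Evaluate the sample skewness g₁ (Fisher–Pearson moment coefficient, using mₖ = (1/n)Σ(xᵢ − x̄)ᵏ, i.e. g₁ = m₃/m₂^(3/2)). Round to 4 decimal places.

x̄ = (-4 + 0 + 5 - 4 + 3 + 30) / 6 = 5.0000
deviations (xᵢ − x̄): -9.0000, -5.0000, 0.0000, -9.0000, -2.0000, 25.0000
Σ(xᵢ − x̄)² = 816.0000 ⇒ m₂ = 816.0000/6 = 136.00000
Σ(xᵢ − x̄)³ = 14034.0000 ⇒ m₃ = 14034.0000/6 = 2339.00000
m₂^(3/2) = 136.00000^(1.5) = 1586.01892
g₁ = m₃ / m₂^(3/2) = 2339.00000 / 1586.01892 ≈ 1.4748

1.4748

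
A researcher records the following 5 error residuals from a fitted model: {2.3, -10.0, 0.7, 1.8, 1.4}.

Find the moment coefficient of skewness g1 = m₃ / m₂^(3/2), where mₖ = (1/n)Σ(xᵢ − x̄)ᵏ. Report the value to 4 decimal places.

-1.4530

x̄ = (2.3 - 10.0 + 0.7 + 1.8 + 1.4) / 5 = -0.7600
deviations (xᵢ − x̄): 3.0600, -9.2400, 1.4600, 2.5600, 2.1600
Σ(xᵢ − x̄)² = 108.0920 ⇒ m₂ = 108.0920/5 = 21.61840
Σ(xᵢ − x̄)³ = -730.2694 ⇒ m₃ = -730.2694/5 = -146.05387
m₂^(3/2) = 21.61840^(1.5) = 100.51603
g1 = m₃ / m₂^(3/2) = -146.05387 / 100.51603 ≈ -1.4530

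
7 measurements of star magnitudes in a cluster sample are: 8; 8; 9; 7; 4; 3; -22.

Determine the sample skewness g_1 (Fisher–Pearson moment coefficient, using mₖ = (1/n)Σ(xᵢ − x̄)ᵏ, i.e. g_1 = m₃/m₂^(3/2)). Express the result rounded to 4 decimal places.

-1.8742

x̄ = (8 + 8 + 9 + 7 + 4 + 3 - 22) / 7 = 2.4286
deviations (xᵢ − x̄): 5.5714, 5.5714, 6.5714, 4.5714, 1.5714, 0.5714, -24.4286
Σ(xᵢ − x̄)² = 725.7143 ⇒ m₂ = 725.7143/7 = 103.67347
Σ(xᵢ − x̄)³ = -13848.6122 ⇒ m₃ = -13848.6122/7 = -1978.37318
m₂^(3/2) = 103.67347^(1.5) = 1055.60502
g_1 = m₃ / m₂^(3/2) = -1978.37318 / 1055.60502 ≈ -1.8742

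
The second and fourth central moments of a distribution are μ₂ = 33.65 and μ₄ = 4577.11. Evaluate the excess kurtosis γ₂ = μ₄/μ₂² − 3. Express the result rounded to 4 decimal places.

μ₂² = 33.65² = 1132.32250
μ₄/μ₂² = 4577.11 / 1132.32250 = 4.04223
γ₂ = 4.04223 − 3 ≈ 1.0422

1.0422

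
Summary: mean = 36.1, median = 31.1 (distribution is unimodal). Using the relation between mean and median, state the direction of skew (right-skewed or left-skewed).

mean − median = 36.1 − 31.1 = 5.0
mean > median ⇒ the longer tail is on the right ⇒ right-skewed (positively skewed).

right-skewed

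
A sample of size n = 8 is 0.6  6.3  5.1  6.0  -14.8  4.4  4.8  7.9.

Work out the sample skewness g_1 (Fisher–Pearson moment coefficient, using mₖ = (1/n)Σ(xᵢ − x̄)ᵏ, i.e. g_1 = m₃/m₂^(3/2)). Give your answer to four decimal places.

x̄ = (0.6 + 6.3 + 5.1 + 6.0 - 14.8 + 4.4 + 4.8 + 7.9) / 8 = 2.5375
deviations (xᵢ − x̄): -1.9375, 3.7625, 2.5625, 3.4625, -17.3375, 1.8625, 2.2625, 5.3625
Σ(xᵢ − x̄)² = 374.3988 ⇒ m₂ = 374.3988/8 = 46.79984
Σ(xᵢ − x̄)³ = -4934.8833 ⇒ m₃ = -4934.8833/8 = -616.86041
m₂^(3/2) = 46.79984^(1.5) = 320.15966
g_1 = m₃ / m₂^(3/2) = -616.86041 / 320.15966 ≈ -1.9267

-1.9267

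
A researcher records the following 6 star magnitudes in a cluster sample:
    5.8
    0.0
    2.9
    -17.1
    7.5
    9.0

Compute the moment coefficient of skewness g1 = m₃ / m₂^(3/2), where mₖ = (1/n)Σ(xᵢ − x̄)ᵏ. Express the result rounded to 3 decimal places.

x̄ = (5.8 + 0.0 + 2.9 - 17.1 + 7.5 + 9.0) / 6 = 1.3500
deviations (xᵢ − x̄): 4.4500, -1.3500, 1.5500, -18.4500, 6.1500, 7.6500
Σ(xᵢ − x̄)² = 460.7750 ⇒ m₂ = 460.7750/6 = 76.79583
Σ(xᵢ − x̄)³ = -5510.7360 ⇒ m₃ = -5510.7360/6 = -918.45600
m₂^(3/2) = 76.79583^(1.5) = 672.98671
g1 = m₃ / m₂^(3/2) = -918.45600 / 672.98671 ≈ -1.365

-1.365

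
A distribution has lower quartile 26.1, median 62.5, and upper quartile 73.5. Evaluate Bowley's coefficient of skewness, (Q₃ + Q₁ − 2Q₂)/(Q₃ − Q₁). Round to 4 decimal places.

-0.5359

numerator: Q₃ + Q₁ − 2Q₂ = 73.5 + 26.1 − 2×62.5 = -25.4000
denominator: Q₃ − Q₁ = 73.5 − 26.1 = 47.4000
Bowley skewness = -25.4000 / 47.4000 ≈ -0.5359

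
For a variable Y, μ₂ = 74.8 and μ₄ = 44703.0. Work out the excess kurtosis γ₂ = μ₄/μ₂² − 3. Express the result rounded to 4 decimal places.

μ₂² = 74.8² = 5595.04000
μ₄/μ₂² = 44703.0 / 5595.04000 = 7.98976
γ₂ = 7.98976 − 3 ≈ 4.9898

4.9898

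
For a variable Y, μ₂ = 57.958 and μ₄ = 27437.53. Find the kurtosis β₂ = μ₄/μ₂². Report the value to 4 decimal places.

μ₂² = 57.958² = 3359.12976
μ₄/μ₂² = 27437.53 / 3359.12976 = 8.16805
β₂ ≈ 8.1680

8.1680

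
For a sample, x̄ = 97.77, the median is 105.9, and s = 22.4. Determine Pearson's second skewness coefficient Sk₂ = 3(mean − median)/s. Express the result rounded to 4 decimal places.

-1.0888

Sk₂ = 3(97.77 − 105.9) / 22.4 = 3 × -8.1300 / 22.4
    = -24.3900 / 22.4 ≈ -1.0888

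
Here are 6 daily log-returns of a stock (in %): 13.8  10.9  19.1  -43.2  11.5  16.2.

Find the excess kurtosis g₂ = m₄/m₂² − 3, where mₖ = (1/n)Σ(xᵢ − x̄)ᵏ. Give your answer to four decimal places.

1.0840

x̄ = 4.7167
Σ(xᵢ − x̄)² = 2801.5083 ⇒ m₂ = 466.91806
Σ(xᵢ − x̄)⁴ = 5342222.6866 ⇒ m₄ = 890370.44777
m₂² = 218012.47060
g₂ = m₄/m₂² − 3 = 4.08403 − 3 ≈ 1.0840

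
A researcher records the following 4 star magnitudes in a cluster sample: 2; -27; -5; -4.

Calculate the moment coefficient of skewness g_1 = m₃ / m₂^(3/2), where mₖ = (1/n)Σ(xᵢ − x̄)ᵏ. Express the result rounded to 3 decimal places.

-0.944

x̄ = (2 - 27 - 5 - 4) / 4 = -8.5000
deviations (xᵢ − x̄): 10.5000, -18.5000, 3.5000, 4.5000
Σ(xᵢ − x̄)² = 485.0000 ⇒ m₂ = 485.0000/4 = 121.25000
Σ(xᵢ − x̄)³ = -5040.0000 ⇒ m₃ = -5040.0000/4 = -1260.00000
m₂^(3/2) = 121.25000^(1.5) = 1335.12713
g_1 = m₃ / m₂^(3/2) = -1260.00000 / 1335.12713 ≈ -0.944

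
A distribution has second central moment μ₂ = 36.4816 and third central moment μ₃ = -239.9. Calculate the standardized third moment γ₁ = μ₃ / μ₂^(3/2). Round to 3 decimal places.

σ = √μ₂ = √36.4816 = 6.04000
σ³ = μ₂^(3/2) = 220.34886
γ₁ = μ₃/σ³ = -239.9 / 220.34886 ≈ -1.089

-1.089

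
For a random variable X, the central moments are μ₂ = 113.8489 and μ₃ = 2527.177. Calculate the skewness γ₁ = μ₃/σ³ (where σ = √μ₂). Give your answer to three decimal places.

σ = √μ₂ = √113.8489 = 10.67000
σ³ = μ₂^(3/2) = 1214.76776
γ₁ = μ₃/σ³ = 2527.177 / 1214.76776 ≈ 2.080

2.080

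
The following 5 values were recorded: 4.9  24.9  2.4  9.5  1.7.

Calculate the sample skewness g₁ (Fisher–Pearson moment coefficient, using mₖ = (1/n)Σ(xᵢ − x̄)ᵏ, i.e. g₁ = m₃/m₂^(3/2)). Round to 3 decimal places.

1.157

x̄ = (4.9 + 24.9 + 2.4 + 9.5 + 1.7) / 5 = 8.6800
deviations (xᵢ − x̄): -3.7800, 16.2200, -6.2800, 0.8200, -6.9800
Σ(xᵢ − x̄)² = 366.2080 ⇒ m₂ = 366.2080/5 = 73.24160
Σ(xᵢ − x̄)³ = 3626.0935 ⇒ m₃ = 3626.0935/5 = 725.21870
m₂^(3/2) = 73.24160^(1.5) = 626.81118
g₁ = m₃ / m₂^(3/2) = 725.21870 / 626.81118 ≈ 1.157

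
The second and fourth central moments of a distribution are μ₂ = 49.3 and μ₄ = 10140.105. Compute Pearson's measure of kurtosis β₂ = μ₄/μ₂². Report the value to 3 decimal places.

μ₂² = 49.3² = 2430.49000
μ₄/μ₂² = 10140.105 / 2430.49000 = 4.17204
β₂ ≈ 4.172

4.172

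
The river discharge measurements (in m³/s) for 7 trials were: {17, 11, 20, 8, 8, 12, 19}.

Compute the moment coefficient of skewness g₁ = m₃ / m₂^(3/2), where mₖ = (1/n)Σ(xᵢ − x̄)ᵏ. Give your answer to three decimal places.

0.138

x̄ = (17 + 11 + 20 + 8 + 8 + 12 + 19) / 7 = 13.5714
deviations (xᵢ − x̄): 3.4286, -2.5714, 6.4286, -5.5714, -5.5714, -1.5714, 5.4286
Σ(xᵢ − x̄)² = 153.7143 ⇒ m₂ = 153.7143/7 = 21.95918
Σ(xᵢ − x̄)³ = 99.1837 ⇒ m₃ = 99.1837/7 = 14.16910
m₂^(3/2) = 21.95918^(1.5) = 102.90211
g₁ = m₃ / m₂^(3/2) = 14.16910 / 102.90211 ≈ 0.138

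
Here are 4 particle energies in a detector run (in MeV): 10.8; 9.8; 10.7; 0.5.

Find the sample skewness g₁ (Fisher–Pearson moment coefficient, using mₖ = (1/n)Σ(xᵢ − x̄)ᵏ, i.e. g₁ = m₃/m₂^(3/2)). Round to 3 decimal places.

x̄ = (10.8 + 9.8 + 10.7 + 0.5) / 4 = 7.9500
deviations (xᵢ − x̄): 2.8500, 1.8500, 2.7500, -7.4500
Σ(xᵢ − x̄)² = 74.6100 ⇒ m₂ = 74.6100/4 = 18.65250
Σ(xᵢ − x̄)³ = -363.2160 ⇒ m₃ = -363.2160/4 = -90.80400
m₂^(3/2) = 18.65250^(1.5) = 80.55742
g₁ = m₃ / m₂^(3/2) = -90.80400 / 80.55742 ≈ -1.127

-1.127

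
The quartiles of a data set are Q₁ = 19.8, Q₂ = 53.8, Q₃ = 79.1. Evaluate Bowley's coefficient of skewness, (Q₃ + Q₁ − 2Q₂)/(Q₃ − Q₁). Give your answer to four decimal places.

-0.1467

numerator: Q₃ + Q₁ − 2Q₂ = 79.1 + 19.8 − 2×53.8 = -8.7000
denominator: Q₃ − Q₁ = 79.1 − 19.8 = 59.3000
Bowley skewness = -8.7000 / 59.3000 ≈ -0.1467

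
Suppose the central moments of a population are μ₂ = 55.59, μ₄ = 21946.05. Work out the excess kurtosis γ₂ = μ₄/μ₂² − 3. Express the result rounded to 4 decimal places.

μ₂² = 55.59² = 3090.24810
μ₄/μ₂² = 21946.05 / 3090.24810 = 7.10171
γ₂ = 7.10171 − 3 ≈ 4.1017

4.1017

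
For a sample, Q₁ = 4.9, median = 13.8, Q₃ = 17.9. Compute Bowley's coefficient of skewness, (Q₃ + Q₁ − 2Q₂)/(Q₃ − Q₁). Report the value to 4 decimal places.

numerator: Q₃ + Q₁ − 2Q₂ = 17.9 + 4.9 − 2×13.8 = -4.8000
denominator: Q₃ − Q₁ = 17.9 − 4.9 = 13.0000
Bowley skewness = -4.8000 / 13.0000 ≈ -0.3692

-0.3692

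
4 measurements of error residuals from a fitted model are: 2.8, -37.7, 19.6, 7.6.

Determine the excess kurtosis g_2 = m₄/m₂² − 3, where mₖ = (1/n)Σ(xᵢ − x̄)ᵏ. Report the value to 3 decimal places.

-0.839

x̄ = -1.9250
Σ(xᵢ − x̄)² = 1856.2275 ⇒ m₂ = 464.05688
Σ(xᵢ − x̄)⁴ = 1861417.8297 ⇒ m₄ = 465354.45741
m₂² = 215348.78323
g_2 = m₄/m₂² − 3 = 2.16093 − 3 ≈ -0.839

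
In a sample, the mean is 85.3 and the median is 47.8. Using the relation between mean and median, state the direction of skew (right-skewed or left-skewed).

mean − median = 85.3 − 47.8 = 37.5
mean > median ⇒ the longer tail is on the right ⇒ right-skewed (positively skewed).

right-skewed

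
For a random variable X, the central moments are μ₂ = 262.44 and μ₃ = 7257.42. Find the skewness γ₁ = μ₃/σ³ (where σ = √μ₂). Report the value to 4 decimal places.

1.7070

σ = √μ₂ = √262.44 = 16.20000
σ³ = μ₂^(3/2) = 4251.52800
γ₁ = μ₃/σ³ = 7257.42 / 4251.52800 ≈ 1.7070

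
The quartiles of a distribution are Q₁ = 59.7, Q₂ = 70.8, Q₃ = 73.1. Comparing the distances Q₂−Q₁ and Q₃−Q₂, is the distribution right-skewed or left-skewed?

left-skewed

Q₂ − Q₁ = 11.1;  Q₃ − Q₂ = 2.3
Q₂ − Q₁ > Q₃ − Q₂ ⇒ the lower half is more spread out ⇒ left-skewed.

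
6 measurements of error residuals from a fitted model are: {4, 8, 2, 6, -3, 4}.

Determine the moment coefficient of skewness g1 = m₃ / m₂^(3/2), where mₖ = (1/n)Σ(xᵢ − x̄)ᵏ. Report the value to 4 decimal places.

-0.6928

x̄ = (4 + 8 + 2 + 6 - 3 + 4) / 6 = 3.5000
deviations (xᵢ − x̄): 0.5000, 4.5000, -1.5000, 2.5000, -6.5000, 0.5000
Σ(xᵢ − x̄)² = 71.5000 ⇒ m₂ = 71.5000/6 = 11.91667
Σ(xᵢ − x̄)³ = -171.0000 ⇒ m₃ = -171.0000/6 = -28.50000
m₂^(3/2) = 11.91667^(1.5) = 41.13696
g1 = m₃ / m₂^(3/2) = -28.50000 / 41.13696 ≈ -0.6928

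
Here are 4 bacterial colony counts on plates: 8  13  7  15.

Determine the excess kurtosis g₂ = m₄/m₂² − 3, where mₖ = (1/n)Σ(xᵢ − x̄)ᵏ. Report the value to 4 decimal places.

-1.7879

x̄ = 10.7500
Σ(xᵢ − x̄)² = 44.7500 ⇒ m₂ = 11.18750
Σ(xᵢ − x̄)⁴ = 606.8281 ⇒ m₄ = 151.70703
m₂² = 125.16016
g₂ = m₄/m₂² − 3 = 1.21210 − 3 ≈ -1.7879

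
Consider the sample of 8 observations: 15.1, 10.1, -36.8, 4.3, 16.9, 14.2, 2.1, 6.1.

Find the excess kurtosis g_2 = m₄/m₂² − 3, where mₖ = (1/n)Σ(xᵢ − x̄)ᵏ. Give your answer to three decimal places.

x̄ = 4.0000
Σ(xᵢ − x̄)² = 2103.6200 ⇒ m₂ = 262.95250
Σ(xᵢ − x̄)⁴ = 2826140.7158 ⇒ m₄ = 353267.58947
m₂² = 69144.01726
g_2 = m₄/m₂² − 3 = 5.10916 − 3 ≈ 2.109

2.109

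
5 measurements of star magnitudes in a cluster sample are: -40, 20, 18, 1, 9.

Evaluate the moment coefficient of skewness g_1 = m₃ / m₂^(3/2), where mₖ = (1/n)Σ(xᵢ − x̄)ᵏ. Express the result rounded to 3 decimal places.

x̄ = (-40 + 20 + 18 + 1 + 9) / 5 = 1.6000
deviations (xᵢ − x̄): -41.6000, 18.4000, 16.4000, -0.6000, 7.4000
Σ(xᵢ − x̄)² = 2393.2000 ⇒ m₂ = 2393.2000/5 = 478.64000
Σ(xᵢ − x̄)³ = -60945.8400 ⇒ m₃ = -60945.8400/5 = -12189.16800
m₂^(3/2) = 478.64000^(1.5) = 10471.61062
g_1 = m₃ / m₂^(3/2) = -12189.16800 / 10471.61062 ≈ -1.164

-1.164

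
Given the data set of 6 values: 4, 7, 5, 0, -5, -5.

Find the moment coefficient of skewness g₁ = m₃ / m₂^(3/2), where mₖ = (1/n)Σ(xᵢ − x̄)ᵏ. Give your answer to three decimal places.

x̄ = (4 + 7 + 5 + 0 - 5 - 5) / 6 = 1.0000
deviations (xᵢ − x̄): 3.0000, 6.0000, 4.0000, -1.0000, -6.0000, -6.0000
Σ(xᵢ − x̄)² = 134.0000 ⇒ m₂ = 134.0000/6 = 22.33333
Σ(xᵢ − x̄)³ = -126.0000 ⇒ m₃ = -126.0000/6 = -21.00000
m₂^(3/2) = 22.33333^(1.5) = 105.54322
g₁ = m₃ / m₂^(3/2) = -21.00000 / 105.54322 ≈ -0.199

-0.199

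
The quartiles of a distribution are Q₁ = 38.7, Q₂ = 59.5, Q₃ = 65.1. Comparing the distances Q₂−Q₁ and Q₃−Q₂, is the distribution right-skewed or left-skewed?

Q₂ − Q₁ = 20.8;  Q₃ − Q₂ = 5.6
Q₂ − Q₁ > Q₃ − Q₂ ⇒ the lower half is more spread out ⇒ left-skewed.

left-skewed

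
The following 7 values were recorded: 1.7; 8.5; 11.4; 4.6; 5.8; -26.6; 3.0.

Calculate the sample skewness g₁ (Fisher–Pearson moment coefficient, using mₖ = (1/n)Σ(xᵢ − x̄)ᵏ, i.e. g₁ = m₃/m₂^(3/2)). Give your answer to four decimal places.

x̄ = (1.7 + 8.5 + 11.4 + 4.6 + 5.8 - 26.6 + 3.0) / 7 = 1.2000
deviations (xᵢ − x̄): 0.5000, 7.3000, 10.2000, 3.4000, 4.6000, -27.8000, 1.8000
Σ(xᵢ − x̄)² = 966.3800 ⇒ m₂ = 966.3800/7 = 138.05429
Σ(xᵢ − x̄)³ = -19892.1300 ⇒ m₃ = -19892.1300/7 = -2841.73286
m₂^(3/2) = 138.05429^(1.5) = 1622.08960
g₁ = m₃ / m₂^(3/2) = -2841.73286 / 1622.08960 ≈ -1.7519

-1.7519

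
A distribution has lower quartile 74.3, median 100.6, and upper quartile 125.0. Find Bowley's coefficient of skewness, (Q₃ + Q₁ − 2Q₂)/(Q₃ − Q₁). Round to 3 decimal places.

-0.037

numerator: Q₃ + Q₁ − 2Q₂ = 125.0 + 74.3 − 2×100.6 = -1.9000
denominator: Q₃ − Q₁ = 125.0 − 74.3 = 50.7000
Bowley skewness = -1.9000 / 50.7000 ≈ -0.037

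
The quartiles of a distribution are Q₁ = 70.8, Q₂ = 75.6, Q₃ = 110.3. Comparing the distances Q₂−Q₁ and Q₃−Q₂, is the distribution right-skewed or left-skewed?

Q₂ − Q₁ = 4.8;  Q₃ − Q₂ = 34.7
Q₃ − Q₂ > Q₂ − Q₁ ⇒ the upper half is more spread out ⇒ right-skewed.

right-skewed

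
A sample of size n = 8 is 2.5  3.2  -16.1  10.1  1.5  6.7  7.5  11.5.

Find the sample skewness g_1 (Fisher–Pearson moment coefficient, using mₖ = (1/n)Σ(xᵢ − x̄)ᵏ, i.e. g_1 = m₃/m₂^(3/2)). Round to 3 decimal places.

-1.520

x̄ = (2.5 + 3.2 - 16.1 + 10.1 + 1.5 + 6.7 + 7.5 + 11.5) / 8 = 3.3625
deviations (xᵢ − x̄): -0.8625, -0.1625, -19.4625, 6.7375, -1.8625, 3.3375, 4.1375, 8.1375
Σ(xᵢ − x̄)² = 522.8988 ⇒ m₂ = 522.8988/8 = 65.36234
Σ(xᵢ − x̄)³ = -6426.5825 ⇒ m₃ = -6426.5825/8 = -803.32281
m₂^(3/2) = 65.36234^(1.5) = 528.43482
g_1 = m₃ / m₂^(3/2) = -803.32281 / 528.43482 ≈ -1.520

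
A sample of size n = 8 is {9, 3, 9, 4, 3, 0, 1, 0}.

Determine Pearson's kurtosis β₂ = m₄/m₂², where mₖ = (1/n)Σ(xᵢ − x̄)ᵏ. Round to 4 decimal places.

x̄ = 3.6250
Σ(xᵢ − x̄)² = 91.8750 ⇒ m₂ = 11.48438
Σ(xᵢ − x̄)⁴ = 2062.4941 ⇒ m₄ = 257.81177
m₂² = 131.89087
β₂ = m₄/m₂² = 257.81177 / 131.89087 ≈ 1.9547

1.9547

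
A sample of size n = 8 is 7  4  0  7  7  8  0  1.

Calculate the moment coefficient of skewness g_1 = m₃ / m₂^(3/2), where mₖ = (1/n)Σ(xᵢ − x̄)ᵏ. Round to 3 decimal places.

-0.270

x̄ = (7 + 4 + 0 + 7 + 7 + 8 + 0 + 1) / 8 = 4.2500
deviations (xᵢ − x̄): 2.7500, -0.2500, -4.2500, 2.7500, 2.7500, 3.7500, -4.2500, -3.2500
Σ(xᵢ − x̄)² = 83.5000 ⇒ m₂ = 83.5000/8 = 10.43750
Σ(xᵢ − x̄)³ = -72.7500 ⇒ m₃ = -72.7500/8 = -9.09375
m₂^(3/2) = 10.43750^(1.5) = 33.72056
g_1 = m₃ / m₂^(3/2) = -9.09375 / 33.72056 ≈ -0.270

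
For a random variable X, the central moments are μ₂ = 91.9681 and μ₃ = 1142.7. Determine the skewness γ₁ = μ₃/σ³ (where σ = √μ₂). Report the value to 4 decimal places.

1.2956

σ = √μ₂ = √91.9681 = 9.59000
σ³ = μ₂^(3/2) = 881.97408
γ₁ = μ₃/σ³ = 1142.7 / 881.97408 ≈ 1.2956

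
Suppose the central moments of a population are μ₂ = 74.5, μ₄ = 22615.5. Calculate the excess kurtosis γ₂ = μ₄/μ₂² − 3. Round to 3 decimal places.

1.075

μ₂² = 74.5² = 5550.25000
μ₄/μ₂² = 22615.5 / 5550.25000 = 4.07468
γ₂ = 4.07468 − 3 ≈ 1.075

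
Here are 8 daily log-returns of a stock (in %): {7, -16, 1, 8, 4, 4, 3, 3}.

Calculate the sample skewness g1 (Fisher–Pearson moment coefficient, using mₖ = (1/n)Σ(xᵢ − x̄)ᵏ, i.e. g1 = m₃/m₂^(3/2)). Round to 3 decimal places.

-1.862

x̄ = (7 - 16 + 1 + 8 + 4 + 4 + 3 + 3) / 8 = 1.7500
deviations (xᵢ − x̄): 5.2500, -17.7500, -0.7500, 6.2500, 2.2500, 2.2500, 1.2500, 1.2500
Σ(xᵢ − x̄)² = 395.5000 ⇒ m₂ = 395.5000/8 = 49.43750
Σ(xᵢ − x̄)³ = -5177.2500 ⇒ m₃ = -5177.2500/8 = -647.15625
m₂^(3/2) = 49.43750^(1.5) = 347.60399
g1 = m₃ / m₂^(3/2) = -647.15625 / 347.60399 ≈ -1.862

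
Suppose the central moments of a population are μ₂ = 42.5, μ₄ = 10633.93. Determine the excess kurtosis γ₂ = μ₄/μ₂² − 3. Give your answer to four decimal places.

μ₂² = 42.5² = 1806.25000
μ₄/μ₂² = 10633.93 / 1806.25000 = 5.88730
γ₂ = 5.88730 − 3 ≈ 2.8873

2.8873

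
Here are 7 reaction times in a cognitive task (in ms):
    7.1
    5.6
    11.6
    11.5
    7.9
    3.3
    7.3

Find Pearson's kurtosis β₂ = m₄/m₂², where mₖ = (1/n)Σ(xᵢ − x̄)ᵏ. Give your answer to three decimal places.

1.998

x̄ = 7.7571
Σ(xᵢ − x̄)² = 53.9571 ⇒ m₂ = 7.70816
Σ(xᵢ − x̄)⁴ = 830.8783 ⇒ m₄ = 118.69691
m₂² = 59.41578
β₂ = m₄/m₂² = 118.69691 / 59.41578 ≈ 1.998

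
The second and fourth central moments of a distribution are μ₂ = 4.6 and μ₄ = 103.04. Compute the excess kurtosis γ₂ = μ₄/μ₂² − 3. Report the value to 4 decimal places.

1.8696

μ₂² = 4.6² = 21.16000
μ₄/μ₂² = 103.04 / 21.16000 = 4.86957
γ₂ = 4.86957 − 3 ≈ 1.8696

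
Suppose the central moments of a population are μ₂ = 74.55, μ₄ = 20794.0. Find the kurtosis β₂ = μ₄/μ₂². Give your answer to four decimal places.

μ₂² = 74.55² = 5557.70250
μ₄/μ₂² = 20794.0 / 5557.70250 = 3.74147
β₂ ≈ 3.7415

3.7415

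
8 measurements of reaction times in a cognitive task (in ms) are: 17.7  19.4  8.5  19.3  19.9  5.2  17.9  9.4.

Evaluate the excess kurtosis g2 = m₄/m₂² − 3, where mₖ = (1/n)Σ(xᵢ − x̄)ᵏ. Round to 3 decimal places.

-1.399

x̄ = 14.6625
Σ(xᵢ − x̄)² = 246.2987 ⇒ m₂ = 30.78734
Σ(xᵢ − x̄)⁴ = 12140.0985 ⇒ m₄ = 1517.51232
m₂² = 947.86054
g2 = m₄/m₂² − 3 = 1.60099 − 3 ≈ -1.399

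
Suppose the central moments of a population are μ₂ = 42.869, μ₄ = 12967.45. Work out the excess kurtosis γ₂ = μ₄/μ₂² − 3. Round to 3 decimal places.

μ₂² = 42.869² = 1837.75116
μ₄/μ₂² = 12967.45 / 1837.75116 = 7.05615
γ₂ = 7.05615 − 3 ≈ 4.056

4.056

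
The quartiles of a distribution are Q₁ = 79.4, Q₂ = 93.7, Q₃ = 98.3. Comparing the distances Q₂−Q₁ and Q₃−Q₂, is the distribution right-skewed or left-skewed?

left-skewed

Q₂ − Q₁ = 14.3;  Q₃ − Q₂ = 4.6
Q₂ − Q₁ > Q₃ − Q₂ ⇒ the lower half is more spread out ⇒ left-skewed.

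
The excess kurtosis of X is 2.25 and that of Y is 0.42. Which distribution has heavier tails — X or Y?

X

Higher excess kurtosis ⇒ heavier tails relative to the normal distribution.
2.25 vs 0.42: the larger is 2.25, so X has heavier tails.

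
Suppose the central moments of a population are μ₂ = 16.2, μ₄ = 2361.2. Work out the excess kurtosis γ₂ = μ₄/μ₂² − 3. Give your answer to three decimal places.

μ₂² = 16.2² = 262.44000
μ₄/μ₂² = 2361.2 / 262.44000 = 8.99710
γ₂ = 8.99710 − 3 ≈ 5.997

5.997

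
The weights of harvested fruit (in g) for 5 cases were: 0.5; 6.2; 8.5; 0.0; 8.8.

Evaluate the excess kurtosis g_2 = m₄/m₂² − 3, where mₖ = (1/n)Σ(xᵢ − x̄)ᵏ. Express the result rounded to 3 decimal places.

x̄ = 4.8000
Σ(xᵢ − x̄)² = 73.1800 ⇒ m₂ = 14.63600
Σ(xᵢ − x̄)⁴ = 1319.9794 ⇒ m₄ = 263.99588
m₂² = 214.21250
g_2 = m₄/m₂² − 3 = 1.23240 − 3 ≈ -1.768

-1.768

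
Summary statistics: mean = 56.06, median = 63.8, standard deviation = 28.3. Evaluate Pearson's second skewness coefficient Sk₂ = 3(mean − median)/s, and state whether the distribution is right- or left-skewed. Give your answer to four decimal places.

-0.8205, left-skewed

Sk₂ = 3(56.06 − 63.8) / 28.3 = 3 × -7.7400 / 28.3
    = -23.2200 / 28.3 ≈ -0.8205
Sk₂ < 0 ⇒ mean < median ⇒ left-skewed (negative skew).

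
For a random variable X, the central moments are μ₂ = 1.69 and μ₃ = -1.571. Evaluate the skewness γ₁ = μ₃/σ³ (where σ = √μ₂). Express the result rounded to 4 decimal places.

-0.7151

σ = √μ₂ = √1.69 = 1.30000
σ³ = μ₂^(3/2) = 2.19700
γ₁ = μ₃/σ³ = -1.571 / 2.19700 ≈ -0.7151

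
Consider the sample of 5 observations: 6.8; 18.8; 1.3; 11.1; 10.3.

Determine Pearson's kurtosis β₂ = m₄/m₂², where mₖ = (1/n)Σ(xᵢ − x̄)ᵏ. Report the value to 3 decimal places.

x̄ = 9.6600
Σ(xᵢ − x̄)² = 164.0920 ⇒ m₂ = 32.81840
Σ(xᵢ − x̄)⁴ = 11934.7944 ⇒ m₄ = 2386.95888
m₂² = 1077.04738
β₂ = m₄/m₂² = 2386.95888 / 1077.04738 ≈ 2.216

2.216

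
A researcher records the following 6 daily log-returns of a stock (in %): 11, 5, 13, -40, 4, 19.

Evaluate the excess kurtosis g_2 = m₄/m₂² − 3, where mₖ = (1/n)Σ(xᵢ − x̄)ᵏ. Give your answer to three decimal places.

x̄ = 2.0000
Σ(xᵢ − x̄)² = 2268.0000 ⇒ m₂ = 378.00000
Σ(xᵢ − x̄)⁴ = 3216516.0000 ⇒ m₄ = 536086.00000
m₂² = 142884.00000
g_2 = m₄/m₂² − 3 = 3.75190 − 3 ≈ 0.752

0.752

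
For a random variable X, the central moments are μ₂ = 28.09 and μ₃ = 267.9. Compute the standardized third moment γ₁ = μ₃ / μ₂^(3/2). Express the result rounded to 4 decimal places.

σ = √μ₂ = √28.09 = 5.30000
σ³ = μ₂^(3/2) = 148.87700
γ₁ = μ₃/σ³ = 267.9 / 148.87700 ≈ 1.7995

1.7995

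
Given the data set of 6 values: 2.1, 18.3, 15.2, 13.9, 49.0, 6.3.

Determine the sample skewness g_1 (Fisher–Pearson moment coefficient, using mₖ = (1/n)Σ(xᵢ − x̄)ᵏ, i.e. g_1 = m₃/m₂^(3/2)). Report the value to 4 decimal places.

x̄ = (2.1 + 18.3 + 15.2 + 13.9 + 49.0 + 6.3) / 6 = 17.4667
deviations (xᵢ − x̄): -15.3667, 0.8333, -2.2667, -3.5667, 31.5333, -11.1667
Σ(xᵢ − x̄)² = 1373.7333 ⇒ m₂ = 1373.7333/6 = 228.95556
Σ(xᵢ − x̄)³ = 26277.7456 ⇒ m₃ = 26277.7456/6 = 4379.62426
m₂^(3/2) = 228.95556^(1.5) = 3464.39002
g_1 = m₃ / m₂^(3/2) = 4379.62426 / 3464.39002 ≈ 1.2642

1.2642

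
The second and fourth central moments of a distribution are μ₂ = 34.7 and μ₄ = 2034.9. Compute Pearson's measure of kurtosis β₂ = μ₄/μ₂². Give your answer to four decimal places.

1.6900

μ₂² = 34.7² = 1204.09000
μ₄/μ₂² = 2034.9 / 1204.09000 = 1.68999
β₂ ≈ 1.6900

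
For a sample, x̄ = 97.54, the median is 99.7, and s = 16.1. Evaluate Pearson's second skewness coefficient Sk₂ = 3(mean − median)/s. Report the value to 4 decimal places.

-0.4025

Sk₂ = 3(97.54 − 99.7) / 16.1 = 3 × -2.1600 / 16.1
    = -6.4800 / 16.1 ≈ -0.4025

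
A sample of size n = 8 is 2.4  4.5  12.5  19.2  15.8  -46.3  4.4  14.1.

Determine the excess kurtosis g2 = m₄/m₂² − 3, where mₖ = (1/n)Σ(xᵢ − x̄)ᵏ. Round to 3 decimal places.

2.226

x̄ = 3.3250
Σ(xᵢ − x̄)² = 3073.9550 ⇒ m₂ = 384.24438
Σ(xᵢ − x̄)⁴ = 6172899.7647 ⇒ m₄ = 771612.47059
m₂² = 147643.73972
g2 = m₄/m₂² − 3 = 5.22618 − 3 ≈ 2.226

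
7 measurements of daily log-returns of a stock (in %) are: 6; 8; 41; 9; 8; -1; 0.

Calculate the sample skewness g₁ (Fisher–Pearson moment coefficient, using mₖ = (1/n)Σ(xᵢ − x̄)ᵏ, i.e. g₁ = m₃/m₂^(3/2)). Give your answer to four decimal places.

x̄ = (6 + 8 + 41 + 9 + 8 - 1 + 0) / 7 = 10.1429
deviations (xᵢ − x̄): -4.1429, -2.1429, 30.8571, -1.1429, -2.1429, -11.1429, -10.1429
Σ(xᵢ − x̄)² = 1206.8571 ⇒ m₂ = 1206.8571/7 = 172.40816
Σ(xᵢ − x̄)³ = 26861.7551 ⇒ m₃ = 26861.7551/7 = 3837.39359
m₂^(3/2) = 172.40816^(1.5) = 2263.79313
g₁ = m₃ / m₂^(3/2) = 3837.39359 / 2263.79313 ≈ 1.6951

1.6951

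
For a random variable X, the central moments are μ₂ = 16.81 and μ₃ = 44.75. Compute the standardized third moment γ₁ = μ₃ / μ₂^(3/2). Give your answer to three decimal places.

σ = √μ₂ = √16.81 = 4.10000
σ³ = μ₂^(3/2) = 68.92100
γ₁ = μ₃/σ³ = 44.75 / 68.92100 ≈ 0.649

0.649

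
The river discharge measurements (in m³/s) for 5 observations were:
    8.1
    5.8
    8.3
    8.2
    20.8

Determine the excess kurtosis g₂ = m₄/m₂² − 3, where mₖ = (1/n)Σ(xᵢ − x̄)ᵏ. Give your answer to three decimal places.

0.116

x̄ = 10.2400
Σ(xᵢ − x̄)² = 143.7320 ⇒ m₂ = 28.74640
Σ(xᵢ − x̄)⁴ = 12876.3653 ⇒ m₄ = 2575.27307
m₂² = 826.35551
g₂ = m₄/m₂² − 3 = 3.11642 − 3 ≈ 0.116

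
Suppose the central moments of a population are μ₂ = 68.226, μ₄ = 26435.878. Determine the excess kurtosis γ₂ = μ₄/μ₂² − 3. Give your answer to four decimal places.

2.6793

μ₂² = 68.226² = 4654.78708
μ₄/μ₂² = 26435.878 / 4654.78708 = 5.67929
γ₂ = 5.67929 − 3 ≈ 2.6793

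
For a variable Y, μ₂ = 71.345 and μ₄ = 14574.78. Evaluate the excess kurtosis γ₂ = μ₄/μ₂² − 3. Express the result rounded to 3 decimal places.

-0.137

μ₂² = 71.345² = 5090.10903
μ₄/μ₂² = 14574.78 / 5090.10903 = 2.86335
γ₂ = 2.86335 − 3 ≈ -0.137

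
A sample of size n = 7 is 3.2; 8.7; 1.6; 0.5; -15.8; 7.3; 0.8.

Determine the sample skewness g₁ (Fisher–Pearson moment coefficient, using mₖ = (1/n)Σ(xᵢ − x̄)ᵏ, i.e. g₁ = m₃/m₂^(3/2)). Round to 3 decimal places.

-1.360

x̄ = (3.2 + 8.7 + 1.6 + 0.5 - 15.8 + 7.3 + 0.8) / 7 = 0.9000
deviations (xᵢ − x̄): 2.3000, 7.8000, 0.7000, -0.4000, -16.7000, 6.4000, -0.1000
Σ(xᵢ − x̄)² = 386.6400 ⇒ m₂ = 386.6400/7 = 55.23429
Σ(xᵢ − x̄)³ = -3908.3220 ⇒ m₃ = -3908.3220/7 = -558.33171
m₂^(3/2) = 55.23429^(1.5) = 410.49995
g₁ = m₃ / m₂^(3/2) = -558.33171 / 410.49995 ≈ -1.360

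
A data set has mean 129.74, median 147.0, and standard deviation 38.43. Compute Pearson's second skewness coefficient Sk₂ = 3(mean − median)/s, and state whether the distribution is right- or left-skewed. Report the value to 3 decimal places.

-1.347, left-skewed

Sk₂ = 3(129.74 − 147.0) / 38.43 = 3 × -17.2600 / 38.43
    = -51.7800 / 38.43 ≈ -1.347
Sk₂ < 0 ⇒ mean < median ⇒ left-skewed (negative skew).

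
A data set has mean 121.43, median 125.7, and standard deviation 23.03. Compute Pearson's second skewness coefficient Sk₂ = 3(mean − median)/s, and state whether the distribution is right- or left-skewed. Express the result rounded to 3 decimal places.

Sk₂ = 3(121.43 − 125.7) / 23.03 = 3 × -4.2700 / 23.03
    = -12.8100 / 23.03 ≈ -0.556
Sk₂ < 0 ⇒ mean < median ⇒ left-skewed (negative skew).

-0.556, left-skewed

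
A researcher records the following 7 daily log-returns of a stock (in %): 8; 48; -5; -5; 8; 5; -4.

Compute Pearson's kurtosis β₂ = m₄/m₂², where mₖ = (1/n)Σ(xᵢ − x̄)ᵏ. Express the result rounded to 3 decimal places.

4.277

x̄ = 7.8571
Σ(xᵢ − x̄)² = 2090.8571 ⇒ m₂ = 298.69388
Σ(xᵢ − x̄)⁴ = 2671252.7464 ⇒ m₄ = 381607.53519
m₂² = 89218.03249
β₂ = m₄/m₂² = 381607.53519 / 89218.03249 ≈ 4.277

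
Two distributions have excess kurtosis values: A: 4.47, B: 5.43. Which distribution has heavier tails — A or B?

B

Higher excess kurtosis ⇒ heavier tails relative to the normal distribution.
4.47 vs 5.43: the larger is 5.43, so B has heavier tails.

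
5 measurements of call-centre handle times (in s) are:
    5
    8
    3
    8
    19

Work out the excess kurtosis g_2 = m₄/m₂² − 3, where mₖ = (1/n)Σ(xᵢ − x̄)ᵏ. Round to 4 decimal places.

x̄ = 8.6000
Σ(xᵢ − x̄)² = 153.2000 ⇒ m₂ = 30.64000
Σ(xᵢ − x̄)⁴ = 12850.2560 ⇒ m₄ = 2570.05120
m₂² = 938.80960
g_2 = m₄/m₂² − 3 = 2.73756 − 3 ≈ -0.2624

-0.2624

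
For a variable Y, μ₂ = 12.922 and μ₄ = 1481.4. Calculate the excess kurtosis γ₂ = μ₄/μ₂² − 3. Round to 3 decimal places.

μ₂² = 12.922² = 166.97808
μ₄/μ₂² = 1481.4 / 166.97808 = 8.87182
γ₂ = 8.87182 − 3 ≈ 5.872

5.872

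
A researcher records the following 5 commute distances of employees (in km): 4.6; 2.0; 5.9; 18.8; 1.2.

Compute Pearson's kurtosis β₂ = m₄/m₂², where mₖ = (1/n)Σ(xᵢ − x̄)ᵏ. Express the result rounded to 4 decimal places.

2.9070

x̄ = 6.5000
Σ(xᵢ − x̄)² = 203.6000 ⇒ m₂ = 40.72000
Σ(xᵢ − x̄)⁴ = 24100.9364 ⇒ m₄ = 4820.18728
m₂² = 1658.11840
β₂ = m₄/m₂² = 4820.18728 / 1658.11840 ≈ 2.9070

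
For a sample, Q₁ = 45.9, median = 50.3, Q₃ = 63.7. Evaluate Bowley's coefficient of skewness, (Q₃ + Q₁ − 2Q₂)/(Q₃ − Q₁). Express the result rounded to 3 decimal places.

0.506

numerator: Q₃ + Q₁ − 2Q₂ = 63.7 + 45.9 − 2×50.3 = 9.0000
denominator: Q₃ − Q₁ = 63.7 − 45.9 = 17.8000
Bowley skewness = 9.0000 / 17.8000 ≈ 0.506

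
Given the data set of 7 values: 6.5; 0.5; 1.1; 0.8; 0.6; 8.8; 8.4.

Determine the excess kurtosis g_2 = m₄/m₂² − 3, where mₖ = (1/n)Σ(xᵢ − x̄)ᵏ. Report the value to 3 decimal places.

x̄ = 3.8143
Σ(xᵢ − x̄)² = 90.8686 ⇒ m₂ = 12.98122
Σ(xᵢ − x̄)⁴ = 1476.3587 ⇒ m₄ = 210.90839
m₂² = 168.51219
g_2 = m₄/m₂² − 3 = 1.25159 − 3 ≈ -1.748

-1.748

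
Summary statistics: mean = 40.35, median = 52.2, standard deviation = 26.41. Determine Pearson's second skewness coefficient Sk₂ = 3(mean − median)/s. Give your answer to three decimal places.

Sk₂ = 3(40.35 − 52.2) / 26.41 = 3 × -11.8500 / 26.41
    = -35.5500 / 26.41 ≈ -1.346

-1.346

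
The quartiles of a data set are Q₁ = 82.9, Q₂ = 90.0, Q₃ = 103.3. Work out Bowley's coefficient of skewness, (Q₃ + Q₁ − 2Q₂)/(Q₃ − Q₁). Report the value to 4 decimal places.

0.3039

numerator: Q₃ + Q₁ − 2Q₂ = 103.3 + 82.9 − 2×90.0 = 6.2000
denominator: Q₃ − Q₁ = 103.3 − 82.9 = 20.4000
Bowley skewness = 6.2000 / 20.4000 ≈ 0.3039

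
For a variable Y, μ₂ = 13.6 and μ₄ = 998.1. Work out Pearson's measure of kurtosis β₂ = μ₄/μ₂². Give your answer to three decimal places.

5.396

μ₂² = 13.6² = 184.96000
μ₄/μ₂² = 998.1 / 184.96000 = 5.39630
β₂ ≈ 5.396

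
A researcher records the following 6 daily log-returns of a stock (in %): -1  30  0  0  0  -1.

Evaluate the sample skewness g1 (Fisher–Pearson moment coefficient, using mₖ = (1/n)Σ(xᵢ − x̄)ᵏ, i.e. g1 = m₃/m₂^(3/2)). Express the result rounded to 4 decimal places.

x̄ = (-1 + 30 + 0 + 0 + 0 - 1) / 6 = 4.6667
deviations (xᵢ − x̄): -5.6667, 25.3333, -4.6667, -4.6667, -4.6667, -5.6667
Σ(xᵢ − x̄)² = 771.3333 ⇒ m₂ = 771.3333/6 = 128.55556
Σ(xᵢ − x̄)³ = 15589.5556 ⇒ m₃ = 15589.5556/6 = 2598.25926
m₂^(3/2) = 128.55556^(1.5) = 1457.59300
g1 = m₃ / m₂^(3/2) = 2598.25926 / 1457.59300 ≈ 1.7826

1.7826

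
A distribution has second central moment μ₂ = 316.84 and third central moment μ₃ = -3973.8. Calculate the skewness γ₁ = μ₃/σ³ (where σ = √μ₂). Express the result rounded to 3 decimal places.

σ = √μ₂ = √316.84 = 17.80000
σ³ = μ₂^(3/2) = 5639.75200
γ₁ = μ₃/σ³ = -3973.8 / 5639.75200 ≈ -0.705

-0.705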